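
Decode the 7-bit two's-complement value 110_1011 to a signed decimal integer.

-21

MSB is 1, so the value is negative.
Unsigned reading: 107. Subtract 2^7 = 128: 107 − 128 = -21.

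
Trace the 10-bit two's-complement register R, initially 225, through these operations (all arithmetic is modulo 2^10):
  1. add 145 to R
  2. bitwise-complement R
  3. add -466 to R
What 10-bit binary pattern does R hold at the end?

0010111011

Start: R = 225 = 0011100001.
R = 225 + 145 = 370 = 0101110010
R = NOT 0101110010 = 1010001101 = -371
R = -371 + (-466) = -837; wraps to 187 = 0010111011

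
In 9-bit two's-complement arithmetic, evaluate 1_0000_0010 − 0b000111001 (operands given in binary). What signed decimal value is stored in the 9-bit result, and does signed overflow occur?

1_0000_0010 → 100000010 = -254 (signed)
0b000111001 → 000111001 = 57 (signed)
Subtract via negate-and-add: invert 000111001 + 1 = 111000111 (i.e. -57).
  100000010
+ 111000111
= 011001001  (discard carry-out 1)
Result 011001001: MSB = 0 → value 201.
Both addends (after negating the subtrahend) are negative but the stored result is non-negative: signed overflow. The true value -254 − 57 = -311 lies outside [-256, 255].

201; overflow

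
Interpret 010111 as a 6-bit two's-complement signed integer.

MSB is 0, so the value is non-negative: 010111 = 23.

23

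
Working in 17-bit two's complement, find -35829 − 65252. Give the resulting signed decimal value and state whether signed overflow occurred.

29991; overflow

-35829 → 10111010000001011
65252 → 01111111011100100
Subtract via negate-and-add: invert 01111111011100100 + 1 = 10000000100011100 (i.e. -65252).
  10111010000001011
+ 10000000100011100
= 00111010100100111  (discard carry-out 1)
Result 00111010100100111: MSB = 0 → value 29991.
Both addends (after negating the subtrahend) are negative but the stored result is non-negative: signed overflow. The true value -35829 − 65252 = -101081 lies outside [-65536, 65535].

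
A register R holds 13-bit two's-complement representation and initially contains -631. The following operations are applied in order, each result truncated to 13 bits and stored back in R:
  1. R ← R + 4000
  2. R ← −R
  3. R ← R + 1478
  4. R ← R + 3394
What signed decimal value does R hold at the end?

1503

Start: R = -631 = 1110110001001.
R = -631 + 4000 = 3369 = 0110100101001
R = −(3369) = -3369 = 1001011010111
R = -3369 + 1478 = -1891 = 1100010011101
R = -1891 + 3394 = 1503 = 0010111011111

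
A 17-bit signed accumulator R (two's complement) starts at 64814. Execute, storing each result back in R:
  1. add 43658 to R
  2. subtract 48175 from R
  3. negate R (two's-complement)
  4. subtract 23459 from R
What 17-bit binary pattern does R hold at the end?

01011100011010100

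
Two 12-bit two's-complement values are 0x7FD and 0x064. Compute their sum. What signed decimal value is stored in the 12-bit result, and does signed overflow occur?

0x7FD = 011111111101 = 2045 (signed)
0x064 = 000001100100 = 100 (signed)
  011111111101
+ 000001100100
= 100001100001
Result 100001100001: MSB = 1 → 2145 − 4096 = -1951.
Both addends are non-negative but the stored result is negative: signed overflow. The true value 2045 + 100 = 2145 lies outside [-2048, 2047].

-1951; overflow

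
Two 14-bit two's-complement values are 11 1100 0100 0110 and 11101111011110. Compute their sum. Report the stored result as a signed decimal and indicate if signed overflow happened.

-2012; no overflow

11 1100 0100 0110 → 11110001000110 = -954 (signed)
11101111011110 = -1058 (signed)
  11110001000110
+ 11101111011110
= 11100000100100  (discard carry-out 1)
Result 11100000100100: MSB = 1 → 14372 − 16384 = -2012.
Both addends are negative and so is the stored result: no signed overflow.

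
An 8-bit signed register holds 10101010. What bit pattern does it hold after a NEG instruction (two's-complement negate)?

01010110

Invert: 01010101. Add 1: 01010110.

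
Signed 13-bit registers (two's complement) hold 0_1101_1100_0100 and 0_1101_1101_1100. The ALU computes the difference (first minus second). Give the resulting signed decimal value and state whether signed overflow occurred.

-24; no overflow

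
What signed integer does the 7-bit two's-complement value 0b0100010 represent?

MSB is 0, so the value is non-negative: 0100010 = 34.

34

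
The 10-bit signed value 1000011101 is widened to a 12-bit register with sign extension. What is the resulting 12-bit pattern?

111000011101

MSB of 1000011101 is 1; replicate it into the new high bits.
11|1000011101 → 111000011101 (still -483).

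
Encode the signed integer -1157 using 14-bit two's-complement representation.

11101101111011

|-1157| = 1157 = 00010010000101 in 14 bits.
Invert the bits: 11101101111010. Add 1: 11101101111011.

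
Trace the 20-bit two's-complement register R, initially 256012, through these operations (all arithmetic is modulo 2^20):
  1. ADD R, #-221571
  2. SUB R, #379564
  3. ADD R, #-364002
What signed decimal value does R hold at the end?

339451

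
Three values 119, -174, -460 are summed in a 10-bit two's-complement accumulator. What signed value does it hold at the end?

119 + (-174) = -55 (1111001001)
-55 + (-460) = -515 → wraps to 509 (0111111101)

509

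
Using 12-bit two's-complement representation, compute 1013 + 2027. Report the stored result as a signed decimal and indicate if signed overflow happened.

1013 → 001111110101
2027 → 011111101011
  001111110101
+ 011111101011
= 101111100000
Result 101111100000: MSB = 1 → 3040 − 4096 = -1056.
Both addends are non-negative but the stored result is negative: signed overflow. The true value 1013 + 2027 = 3040 lies outside [-2048, 2047].

-1056; overflow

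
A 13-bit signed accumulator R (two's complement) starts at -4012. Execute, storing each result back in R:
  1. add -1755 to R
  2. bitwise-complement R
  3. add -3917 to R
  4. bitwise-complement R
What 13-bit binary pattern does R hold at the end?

1100011000110

Start: R = -4012 = 1000001010100.
R = -4012 + (-1755) = -5767; wraps to 2425 = 0100101111001
R = NOT 0100101111001 = 1011010000110 = -2426
R = -2426 + (-3917) = -6343; wraps to 1849 = 0011100111001
R = NOT 0011100111001 = 1100011000110 = -1850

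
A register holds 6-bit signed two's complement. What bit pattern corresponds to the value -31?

|-31| = 31 = 011111 in 6 bits.
Invert the bits: 100000. Add 1: 100001.

100001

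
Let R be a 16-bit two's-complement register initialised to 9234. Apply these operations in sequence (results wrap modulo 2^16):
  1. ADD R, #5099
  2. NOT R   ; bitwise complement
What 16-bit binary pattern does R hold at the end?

1100100000000010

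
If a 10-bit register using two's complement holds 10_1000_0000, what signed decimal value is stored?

-384

MSB is 1, so the value is negative.
Invert: 0101111111. Add 1: 0110000000 = 384. So the value is −384.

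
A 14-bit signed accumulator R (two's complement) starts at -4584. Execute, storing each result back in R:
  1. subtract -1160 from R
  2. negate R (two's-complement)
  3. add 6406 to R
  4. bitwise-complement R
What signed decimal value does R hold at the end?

6553

Start: R = -4584 = 10111000011000.
R = -4584 − (-1160) = -3424 = 11001010100000
R = −(-3424) = 3424 = 00110101100000
R = 3424 + 6406 = 9830; wraps to -6554 = 10011001100110
R = NOT 10011001100110 = 01100110011001 = 6553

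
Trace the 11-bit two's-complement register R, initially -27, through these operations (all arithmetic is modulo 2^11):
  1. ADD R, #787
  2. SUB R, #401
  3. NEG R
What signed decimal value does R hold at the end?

-359

Start: R = -27 = 11111100101.
R = -27 + 787 = 760 = 01011111000
R = 760 − 401 = 359 = 00101100111
R = −(359) = -359 = 11010011001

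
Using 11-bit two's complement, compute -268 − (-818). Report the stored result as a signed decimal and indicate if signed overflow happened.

550; no overflow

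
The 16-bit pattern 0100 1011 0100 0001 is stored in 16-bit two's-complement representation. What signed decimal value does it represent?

MSB is 0, so the value is non-negative: 0100101101000001 = 19265.

19265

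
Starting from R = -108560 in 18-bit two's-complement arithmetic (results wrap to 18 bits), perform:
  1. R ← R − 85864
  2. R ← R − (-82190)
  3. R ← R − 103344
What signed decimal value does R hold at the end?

46566

Start: R = -108560 = 100101011111110000.
R = -108560 − 85864 = -194424; wraps to 67720 = 010000100010001000
R = 67720 − (-82190) = 149910; wraps to -112234 = 100100100110010110
R = -112234 − 103344 = -215578; wraps to 46566 = 001011010111100110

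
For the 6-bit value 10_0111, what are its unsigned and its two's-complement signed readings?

Unsigned: 100111 = 39.
Signed: MSB=1 → 39 − 64 = -25.

unsigned = 39, signed = -25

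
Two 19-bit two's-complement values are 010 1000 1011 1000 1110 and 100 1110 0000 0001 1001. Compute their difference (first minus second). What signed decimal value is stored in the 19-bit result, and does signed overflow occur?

-152715; overflow

010 1000 1011 1000 1110 → 0101000101110001110 = 166798 (signed)
100 1110 0000 0001 1001 → 1001110000000011001 = -204775 (signed)
Subtract via negate-and-add: invert 1001110000000011001 + 1 = 0110001111111100111 (i.e. 204775).
  0101000101110001110
+ 0110001111111100111
= 1011010101101110101
Result 1011010101101110101: MSB = 1 → 371573 − 524288 = -152715.
Both addends (after negating the subtrahend) are non-negative but the stored result is negative: signed overflow. The true value 166798 − (-204775) = 371573 lies outside [-262144, 262143].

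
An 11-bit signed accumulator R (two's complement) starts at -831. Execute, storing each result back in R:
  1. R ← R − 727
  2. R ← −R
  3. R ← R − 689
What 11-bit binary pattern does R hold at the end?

Start: R = -831 = 10011000001.
R = -831 − 727 = -1558; wraps to 490 = 00111101010
R = −(490) = -490 = 11000010110
R = -490 − 689 = -1179; wraps to 869 = 01101100101

01101100101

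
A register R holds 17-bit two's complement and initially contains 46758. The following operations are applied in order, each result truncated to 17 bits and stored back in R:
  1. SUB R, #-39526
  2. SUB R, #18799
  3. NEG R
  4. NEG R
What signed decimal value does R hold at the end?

Start: R = 46758 = 01011011010100110.
R = 46758 − (-39526) = 86284; wraps to -44788 = 10101000100001100
R = -44788 − 18799 = -63587 = 10000011110011101
R = −(-63587) = 63587 = 01111100001100011
R = −(63587) = -63587 = 10000011110011101

-63587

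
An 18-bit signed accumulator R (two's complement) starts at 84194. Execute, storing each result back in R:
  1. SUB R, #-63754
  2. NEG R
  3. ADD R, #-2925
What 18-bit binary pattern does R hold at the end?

011011001010100111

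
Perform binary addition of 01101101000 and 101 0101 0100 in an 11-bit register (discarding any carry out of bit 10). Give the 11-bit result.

  01101101000
+ 10101010100
= 00010111100  (discard carry-out 1)

00010111100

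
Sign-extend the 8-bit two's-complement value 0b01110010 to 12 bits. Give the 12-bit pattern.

000001110010

MSB of 01110010 is 0; replicate it into the new high bits.
0000|01110010 → 000001110010 (still 114).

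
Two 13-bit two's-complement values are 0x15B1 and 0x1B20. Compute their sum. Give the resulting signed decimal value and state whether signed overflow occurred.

0x15B1 = 1010110110001 = -2639 (signed)
0x1B20 = 1101100100000 = -1248 (signed)
  1010110110001
+ 1101100100000
= 1000011010001  (discard carry-out 1)
Result 1000011010001: MSB = 1 → 4305 − 8192 = -3887.
Both addends are negative and so is the stored result: no signed overflow.

-3887; no overflow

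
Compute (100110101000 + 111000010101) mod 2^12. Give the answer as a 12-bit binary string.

  100110101000
+ 111000010101
= 011110111101  (discard carry-out 1)

011110111101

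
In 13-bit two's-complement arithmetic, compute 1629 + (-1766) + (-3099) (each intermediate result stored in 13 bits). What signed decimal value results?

1629 + (-1766) = -137 (1111101110111)
-137 + (-3099) = -3236 (1001101011100)

-3236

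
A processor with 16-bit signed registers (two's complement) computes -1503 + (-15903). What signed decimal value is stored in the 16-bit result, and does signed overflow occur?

-17406; no overflow

-1503 → 1111101000100001
-15903 → 1100000111100001
  1111101000100001
+ 1100000111100001
= 1011110000000010  (discard carry-out 1)
Result 1011110000000010: MSB = 1 → 48130 − 65536 = -17406.
Both addends are negative and so is the stored result: no signed overflow.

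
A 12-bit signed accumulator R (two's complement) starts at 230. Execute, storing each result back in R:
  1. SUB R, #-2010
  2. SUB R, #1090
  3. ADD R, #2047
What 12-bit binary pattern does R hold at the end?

Start: R = 230 = 000011100110.
R = 230 − (-2010) = 2240; wraps to -1856 = 100011000000
R = -1856 − 1090 = -2946; wraps to 1150 = 010001111110
R = 1150 + 2047 = 3197; wraps to -899 = 110001111101

110001111101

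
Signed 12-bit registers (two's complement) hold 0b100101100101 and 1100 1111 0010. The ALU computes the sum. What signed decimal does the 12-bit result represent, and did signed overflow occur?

1623; overflow

0b100101100101 → 100101100101 = -1691 (signed)
1100 1111 0010 → 110011110010 = -782 (signed)
  100101100101
+ 110011110010
= 011001010111  (discard carry-out 1)
Result 011001010111: MSB = 0 → value 1623.
Both addends are negative but the stored result is non-negative: signed overflow. The true value -1691 + (-782) = -2473 lies outside [-2048, 2047].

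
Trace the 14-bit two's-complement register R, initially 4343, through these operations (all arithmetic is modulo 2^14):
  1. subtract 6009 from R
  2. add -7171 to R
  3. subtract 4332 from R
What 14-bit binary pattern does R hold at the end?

00110010001111

Start: R = 4343 = 01000011110111.
R = 4343 − 6009 = -1666 = 11100101111110
R = -1666 + (-7171) = -8837; wraps to 7547 = 01110101111011
R = 7547 − 4332 = 3215 = 00110010001111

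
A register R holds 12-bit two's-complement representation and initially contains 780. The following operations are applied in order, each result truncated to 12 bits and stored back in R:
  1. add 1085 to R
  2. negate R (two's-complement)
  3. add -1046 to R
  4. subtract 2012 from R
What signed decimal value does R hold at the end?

-827

Start: R = 780 = 001100001100.
R = 780 + 1085 = 1865 = 011101001001
R = −(1865) = -1865 = 100010110111
R = -1865 + (-1046) = -2911; wraps to 1185 = 010010100001
R = 1185 − 2012 = -827 = 110011000101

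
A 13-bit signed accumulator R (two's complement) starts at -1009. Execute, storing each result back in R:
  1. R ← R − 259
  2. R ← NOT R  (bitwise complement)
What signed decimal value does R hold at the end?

Start: R = -1009 = 1110000001111.
R = -1009 − 259 = -1268 = 1101100001100
R = NOT 1101100001100 = 0010011110011 = 1267

1267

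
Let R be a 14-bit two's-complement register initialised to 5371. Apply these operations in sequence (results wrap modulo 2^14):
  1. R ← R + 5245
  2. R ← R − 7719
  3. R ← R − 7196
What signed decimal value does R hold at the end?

Start: R = 5371 = 01010011111011.
R = 5371 + 5245 = 10616; wraps to -5768 = 10100101111000
R = -5768 − 7719 = -13487; wraps to 2897 = 00101101010001
R = 2897 − 7196 = -4299 = 10111100110101

-4299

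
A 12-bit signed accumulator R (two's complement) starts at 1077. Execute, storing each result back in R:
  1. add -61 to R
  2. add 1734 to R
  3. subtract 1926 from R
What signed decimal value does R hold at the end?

824

Start: R = 1077 = 010000110101.
R = 1077 + (-61) = 1016 = 001111111000
R = 1016 + 1734 = 2750; wraps to -1346 = 101010111110
R = -1346 − 1926 = -3272; wraps to 824 = 001100111000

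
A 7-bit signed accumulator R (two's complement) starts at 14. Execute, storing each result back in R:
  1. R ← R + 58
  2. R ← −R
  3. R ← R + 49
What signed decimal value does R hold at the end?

-23

Start: R = 14 = 0001110.
R = 14 + 58 = 72; wraps to -56 = 1001000
R = −(-56) = 56 = 0111000
R = 56 + 49 = 105; wraps to -23 = 1101001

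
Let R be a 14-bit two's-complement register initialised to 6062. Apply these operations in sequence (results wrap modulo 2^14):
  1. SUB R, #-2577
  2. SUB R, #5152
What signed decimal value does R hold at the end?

3487

Start: R = 6062 = 01011110101110.
R = 6062 − (-2577) = 8639; wraps to -7745 = 10000110111111
R = -7745 − 5152 = -12897; wraps to 3487 = 00110110011111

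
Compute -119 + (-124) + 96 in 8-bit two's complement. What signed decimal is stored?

-119 + (-124) = -243 → wraps to 13 (00001101)
13 + 96 = 109 (01101101)

109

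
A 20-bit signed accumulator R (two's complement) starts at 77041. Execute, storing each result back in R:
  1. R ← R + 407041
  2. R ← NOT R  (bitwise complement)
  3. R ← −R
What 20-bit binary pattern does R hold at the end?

Start: R = 77041 = 00010010110011110001.
R = 77041 + 407041 = 484082 = 01110110001011110010
R = NOT 01110110001011110010 = 10001001110100001101 = -484083
R = −(-484083) = 484083 = 01110110001011110011

01110110001011110011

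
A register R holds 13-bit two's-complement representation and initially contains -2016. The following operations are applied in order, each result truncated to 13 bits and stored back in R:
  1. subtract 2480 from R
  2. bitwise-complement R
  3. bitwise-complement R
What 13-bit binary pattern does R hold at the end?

0111001110000

Start: R = -2016 = 1100000100000.
R = -2016 − 2480 = -4496; wraps to 3696 = 0111001110000
R = NOT 0111001110000 = 1000110001111 = -3697
R = NOT 1000110001111 = 0111001110000 = 3696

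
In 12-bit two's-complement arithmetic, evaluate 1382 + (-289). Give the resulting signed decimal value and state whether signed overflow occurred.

1093; no overflow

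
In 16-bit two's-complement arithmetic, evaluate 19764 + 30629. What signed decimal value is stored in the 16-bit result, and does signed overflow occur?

-15143; overflow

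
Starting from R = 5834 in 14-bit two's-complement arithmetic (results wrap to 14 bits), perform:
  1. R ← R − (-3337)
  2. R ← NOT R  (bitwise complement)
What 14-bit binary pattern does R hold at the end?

Start: R = 5834 = 01011011001010.
R = 5834 − (-3337) = 9171; wraps to -7213 = 10001111010011
R = NOT 10001111010011 = 01110000101100 = 7212

01110000101100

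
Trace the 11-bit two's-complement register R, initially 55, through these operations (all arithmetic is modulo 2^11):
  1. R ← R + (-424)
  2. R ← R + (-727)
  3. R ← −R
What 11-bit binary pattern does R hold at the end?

10001001000

Start: R = 55 = 00000110111.
R = 55 + (-424) = -369 = 11010001111
R = -369 + (-727) = -1096; wraps to 952 = 01110111000
R = −(952) = -952 = 10001001000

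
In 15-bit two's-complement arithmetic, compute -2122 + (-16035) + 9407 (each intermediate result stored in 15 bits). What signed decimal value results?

-2122 + (-16035) = -18157 → wraps to 14611 (011100100010011)
14611 + 9407 = 24018 → wraps to -8750 (101110111010010)

-8750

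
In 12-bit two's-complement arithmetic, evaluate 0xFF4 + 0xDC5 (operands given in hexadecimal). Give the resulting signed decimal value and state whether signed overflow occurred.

0xFF4 = 111111110100 = -12 (signed)
0xDC5 = 110111000101 = -571 (signed)
  111111110100
+ 110111000101
= 110110111001  (discard carry-out 1)
Result 110110111001: MSB = 1 → 3513 − 4096 = -583.
Both addends are negative and so is the stored result: no signed overflow.

-583; no overflow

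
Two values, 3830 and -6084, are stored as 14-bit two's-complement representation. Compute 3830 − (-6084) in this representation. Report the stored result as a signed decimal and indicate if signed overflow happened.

3830 → 00111011110110
-6084 → 10100000111100
Subtract via negate-and-add: invert 10100000111100 + 1 = 01011111000100 (i.e. 6084).
  00111011110110
+ 01011111000100
= 10011010111010
Result 10011010111010: MSB = 1 → 9914 − 16384 = -6470.
Both addends (after negating the subtrahend) are non-negative but the stored result is negative: signed overflow. The true value 3830 − (-6084) = 9914 lies outside [-8192, 8191].

-6470; overflow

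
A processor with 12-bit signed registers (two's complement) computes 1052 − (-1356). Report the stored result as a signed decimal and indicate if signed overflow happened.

1052 → 010000011100
-1356 → 101010110100
Subtract via negate-and-add: invert 101010110100 + 1 = 010101001100 (i.e. 1356).
  010000011100
+ 010101001100
= 100101101000
Result 100101101000: MSB = 1 → 2408 − 4096 = -1688.
Both addends (after negating the subtrahend) are non-negative but the stored result is negative: signed overflow. The true value 1052 − (-1356) = 2408 lies outside [-2048, 2047].

-1688; overflow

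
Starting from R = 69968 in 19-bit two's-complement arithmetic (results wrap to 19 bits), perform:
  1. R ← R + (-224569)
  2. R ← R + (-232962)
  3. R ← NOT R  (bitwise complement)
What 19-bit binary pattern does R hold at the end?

1011110100111101010

Start: R = 69968 = 0010001000101010000.
R = 69968 + (-224569) = -154601 = 1011010010000010111
R = -154601 + (-232962) = -387563; wraps to 136725 = 0100001011000010101
R = NOT 0100001011000010101 = 1011110100111101010 = -136726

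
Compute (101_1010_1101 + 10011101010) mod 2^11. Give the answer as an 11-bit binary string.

01010010111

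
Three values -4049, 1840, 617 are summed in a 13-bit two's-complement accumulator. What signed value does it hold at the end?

-4049 + 1840 = -2209 (1011101011111)
-2209 + 617 = -1592 (1100111001000)

-1592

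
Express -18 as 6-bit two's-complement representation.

101110

|-18| = 18 = 010010 in 6 bits.
Invert the bits: 101101. Add 1: 101110.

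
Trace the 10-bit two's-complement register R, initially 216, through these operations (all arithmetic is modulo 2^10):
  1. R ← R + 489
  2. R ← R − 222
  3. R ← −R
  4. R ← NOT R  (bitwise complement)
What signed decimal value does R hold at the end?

482

Start: R = 216 = 0011011000.
R = 216 + 489 = 705; wraps to -319 = 1011000001
R = -319 − 222 = -541; wraps to 483 = 0111100011
R = −(483) = -483 = 1000011101
R = NOT 1000011101 = 0111100010 = 482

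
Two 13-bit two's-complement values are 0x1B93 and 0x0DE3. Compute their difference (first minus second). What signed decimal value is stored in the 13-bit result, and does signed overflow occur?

3504; overflow

0x1B93 = 1101110010011 = -1133 (signed)
0x0DE3 = 0110111100011 = 3555 (signed)
Subtract via negate-and-add: invert 0110111100011 + 1 = 1001000011101 (i.e. -3555).
  1101110010011
+ 1001000011101
= 0110110110000  (discard carry-out 1)
Result 0110110110000: MSB = 0 → value 3504.
Both addends (after negating the subtrahend) are negative but the stored result is non-negative: signed overflow. The true value -1133 − 3555 = -4688 lies outside [-4096, 4095].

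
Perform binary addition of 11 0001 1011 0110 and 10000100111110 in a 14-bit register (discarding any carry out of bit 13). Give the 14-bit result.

01001011110100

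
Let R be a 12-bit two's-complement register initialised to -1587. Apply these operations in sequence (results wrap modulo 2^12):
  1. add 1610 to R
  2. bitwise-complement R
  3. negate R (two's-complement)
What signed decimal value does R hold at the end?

24

Start: R = -1587 = 100111001101.
R = -1587 + 1610 = 23 = 000000010111
R = NOT 000000010111 = 111111101000 = -24
R = −(-24) = 24 = 000000011000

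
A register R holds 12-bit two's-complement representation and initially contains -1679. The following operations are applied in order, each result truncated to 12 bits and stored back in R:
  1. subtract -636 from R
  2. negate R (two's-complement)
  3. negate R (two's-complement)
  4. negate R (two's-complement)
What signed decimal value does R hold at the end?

Start: R = -1679 = 100101110001.
R = -1679 − (-636) = -1043 = 101111101101
R = −(-1043) = 1043 = 010000010011
R = −(1043) = -1043 = 101111101101
R = −(-1043) = 1043 = 010000010011

1043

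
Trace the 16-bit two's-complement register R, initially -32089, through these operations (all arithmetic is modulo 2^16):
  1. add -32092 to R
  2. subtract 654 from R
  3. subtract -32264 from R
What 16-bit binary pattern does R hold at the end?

1000000011000101

Start: R = -32089 = 1000001010100111.
R = -32089 + (-32092) = -64181; wraps to 1355 = 0000010101001011
R = 1355 − 654 = 701 = 0000001010111101
R = 701 − (-32264) = 32965; wraps to -32571 = 1000000011000101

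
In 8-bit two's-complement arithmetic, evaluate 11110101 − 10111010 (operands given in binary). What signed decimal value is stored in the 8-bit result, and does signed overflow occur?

11110101 = -11 (signed)
10111010 = -70 (signed)
Subtract via negate-and-add: invert 10111010 + 1 = 01000110 (i.e. 70).
  11110101
+ 01000110
= 00111011  (discard carry-out 1)
Result 00111011: MSB = 0 → value 59.
Addends (after negating the subtrahend) have opposite signs, so signed overflow cannot occur.

59; no overflow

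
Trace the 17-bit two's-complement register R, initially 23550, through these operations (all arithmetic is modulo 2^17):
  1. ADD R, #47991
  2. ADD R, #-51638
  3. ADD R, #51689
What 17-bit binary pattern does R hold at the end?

Start: R = 23550 = 00101101111111110.
R = 23550 + 47991 = 71541; wraps to -59531 = 10001011101110101
R = -59531 + (-51638) = -111169; wraps to 19903 = 00100110110111111
R = 19903 + 51689 = 71592; wraps to -59480 = 10001011110101000

10001011110101000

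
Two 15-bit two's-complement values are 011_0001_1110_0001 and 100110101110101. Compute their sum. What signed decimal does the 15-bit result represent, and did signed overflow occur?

-170; no overflow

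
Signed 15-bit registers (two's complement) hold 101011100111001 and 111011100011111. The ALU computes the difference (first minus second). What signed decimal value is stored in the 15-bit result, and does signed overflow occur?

-8166; no overflow

101011100111001 = -10439 (signed)
111011100011111 = -2273 (signed)
Subtract via negate-and-add: invert 111011100011111 + 1 = 000100011100001 (i.e. 2273).
  101011100111001
+ 000100011100001
= 110000000011010
Result 110000000011010: MSB = 1 → 24602 − 32768 = -8166.
Addends (after negating the subtrahend) have opposite signs, so signed overflow cannot occur.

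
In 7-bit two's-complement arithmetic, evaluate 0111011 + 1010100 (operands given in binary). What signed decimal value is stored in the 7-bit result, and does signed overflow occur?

0111011 = 59 (signed)
1010100 = -44 (signed)
  0111011
+ 1010100
= 0001111  (discard carry-out 1)
Result 0001111: MSB = 0 → value 15.
Addends have opposite signs, so signed overflow cannot occur.

15; no overflow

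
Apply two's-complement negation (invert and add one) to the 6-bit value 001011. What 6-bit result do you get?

110101

Invert: 110100. Add 1: 110101.
Check: 001011 = 11, 110101 = -11.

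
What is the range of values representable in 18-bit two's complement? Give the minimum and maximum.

min = -131072, max = 131071

Minimum: −2^17 = -131072.
Maximum: 2^17 − 1 = 131071.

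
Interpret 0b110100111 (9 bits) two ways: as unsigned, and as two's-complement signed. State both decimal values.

unsigned = 423, signed = -89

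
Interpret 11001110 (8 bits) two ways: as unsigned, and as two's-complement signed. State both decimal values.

unsigned = 206, signed = -50

Unsigned: 11001110 = 206.
Signed: MSB=1 → 206 − 256 = -50.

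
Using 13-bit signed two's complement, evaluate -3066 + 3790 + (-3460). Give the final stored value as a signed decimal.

-3066 + 3790 = 724 (0001011010100)
724 + (-3460) = -2736 (1010101010000)

-2736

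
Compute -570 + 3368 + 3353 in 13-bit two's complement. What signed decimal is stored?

-570 + 3368 = 2798 (0101011101110)
2798 + 3353 = 6151 → wraps to -2041 (1100000000111)

-2041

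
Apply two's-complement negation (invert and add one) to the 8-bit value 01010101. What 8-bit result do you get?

10101011

Invert: 10101010. Add 1: 10101011.
Check: 01010101 = 85, 10101011 = -85.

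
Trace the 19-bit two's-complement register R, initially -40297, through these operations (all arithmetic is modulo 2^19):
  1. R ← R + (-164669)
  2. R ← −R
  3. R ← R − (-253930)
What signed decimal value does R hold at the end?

-65392

Start: R = -40297 = 1110110001010010111.
R = -40297 + (-164669) = -204966 = 1001101111101011010
R = −(-204966) = 204966 = 0110010000010100110
R = 204966 − (-253930) = 458896; wraps to -65392 = 1110000000010010000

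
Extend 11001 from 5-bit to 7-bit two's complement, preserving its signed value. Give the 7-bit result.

MSB of 11001 is 1; replicate it into the new high bits.
11|11001 → 1111001 (still -7).

1111001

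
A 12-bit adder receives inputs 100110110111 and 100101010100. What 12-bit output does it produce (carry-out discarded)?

001100001011

  100110110111
+ 100101010100
= 001100001011  (discard carry-out 1)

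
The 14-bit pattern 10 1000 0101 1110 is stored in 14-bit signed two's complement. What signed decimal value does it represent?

MSB is 1, so the value is negative.
Invert: 01011110100001. Add 1: 01011110100010 = 6050. So the value is −6050.

-6050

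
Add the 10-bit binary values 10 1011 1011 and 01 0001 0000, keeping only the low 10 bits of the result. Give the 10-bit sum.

1111001011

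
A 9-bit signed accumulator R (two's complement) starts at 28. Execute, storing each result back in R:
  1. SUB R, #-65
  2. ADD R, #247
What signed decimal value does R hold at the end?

Start: R = 28 = 000011100.
R = 28 − (-65) = 93 = 001011101
R = 93 + 247 = 340; wraps to -172 = 101010100

-172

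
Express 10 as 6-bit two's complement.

10 is non-negative, so write it directly in 6 bits: 001010.

001010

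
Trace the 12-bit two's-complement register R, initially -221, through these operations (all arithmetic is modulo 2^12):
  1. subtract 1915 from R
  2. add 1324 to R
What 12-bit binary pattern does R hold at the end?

110011010100

Start: R = -221 = 111100100011.
R = -221 − 1915 = -2136; wraps to 1960 = 011110101000
R = 1960 + 1324 = 3284; wraps to -812 = 110011010100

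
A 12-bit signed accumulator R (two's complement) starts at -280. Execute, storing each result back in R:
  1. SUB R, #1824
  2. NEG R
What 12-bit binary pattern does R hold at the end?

Start: R = -280 = 111011101000.
R = -280 − 1824 = -2104; wraps to 1992 = 011111001000
R = −(1992) = -1992 = 100000111000

100000111000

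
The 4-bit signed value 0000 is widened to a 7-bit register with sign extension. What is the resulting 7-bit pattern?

0000000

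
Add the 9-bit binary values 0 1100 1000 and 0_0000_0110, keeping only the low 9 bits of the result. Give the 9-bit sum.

011001110

  011001000
+ 000000110
= 011001110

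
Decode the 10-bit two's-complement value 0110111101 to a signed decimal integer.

MSB is 0, so the value is non-negative: 0110111101 = 445.

445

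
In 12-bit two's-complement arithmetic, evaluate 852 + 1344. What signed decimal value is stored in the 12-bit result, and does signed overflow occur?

-1900; overflow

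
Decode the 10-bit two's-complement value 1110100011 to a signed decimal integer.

MSB is 1, so the value is negative.
Invert: 0001011100. Add 1: 0001011101 = 93. So the value is −93.

-93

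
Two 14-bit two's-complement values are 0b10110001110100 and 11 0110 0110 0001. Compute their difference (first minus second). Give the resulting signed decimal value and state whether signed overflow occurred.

0b10110001110100 → 10110001110100 = -5004 (signed)
11 0110 0110 0001 → 11011001100001 = -2463 (signed)
Subtract via negate-and-add: invert 11011001100001 + 1 = 00100110011111 (i.e. 2463).
  10110001110100
+ 00100110011111
= 11011000010011
Result 11011000010011: MSB = 1 → 13843 − 16384 = -2541.
Addends (after negating the subtrahend) have opposite signs, so signed overflow cannot occur.

-2541; no overflow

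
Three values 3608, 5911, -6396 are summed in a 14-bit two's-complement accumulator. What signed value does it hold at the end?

3123

3608 + 5911 = 9519 → wraps to -6865 (10010100101111)
-6865 + (-6396) = -13261 → wraps to 3123 (00110000110011)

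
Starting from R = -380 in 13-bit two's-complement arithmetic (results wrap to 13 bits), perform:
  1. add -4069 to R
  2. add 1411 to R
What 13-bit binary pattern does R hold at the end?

1010000100010

Start: R = -380 = 1111010000100.
R = -380 + (-4069) = -4449; wraps to 3743 = 0111010011111
R = 3743 + 1411 = 5154; wraps to -3038 = 1010000100010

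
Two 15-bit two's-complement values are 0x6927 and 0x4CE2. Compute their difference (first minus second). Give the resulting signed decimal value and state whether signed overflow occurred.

0x6927 = 110100100100111 = -5849 (signed)
0x4CE2 = 100110011100010 = -13086 (signed)
Subtract via negate-and-add: invert 100110011100010 + 1 = 011001100011110 (i.e. 13086).
  110100100100111
+ 011001100011110
= 001110001000101  (discard carry-out 1)
Result 001110001000101: MSB = 0 → value 7237.
Addends (after negating the subtrahend) have opposite signs, so signed overflow cannot occur.

7237; no overflow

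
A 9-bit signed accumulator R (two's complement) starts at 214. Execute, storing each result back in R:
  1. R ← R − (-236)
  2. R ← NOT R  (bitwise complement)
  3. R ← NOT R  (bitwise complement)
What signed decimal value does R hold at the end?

-62

Start: R = 214 = 011010110.
R = 214 − (-236) = 450; wraps to -62 = 111000010
R = NOT 111000010 = 000111101 = 61
R = NOT 000111101 = 111000010 = -62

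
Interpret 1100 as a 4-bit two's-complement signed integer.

-4

MSB is 1, so the value is negative.
Unsigned reading: 12. Subtract 2^4 = 16: 12 − 16 = -4.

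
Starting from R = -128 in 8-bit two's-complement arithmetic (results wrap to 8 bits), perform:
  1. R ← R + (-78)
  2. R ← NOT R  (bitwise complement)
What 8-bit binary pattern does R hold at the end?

Start: R = -128 = 10000000.
R = -128 + (-78) = -206; wraps to 50 = 00110010
R = NOT 00110010 = 11001101 = -51

11001101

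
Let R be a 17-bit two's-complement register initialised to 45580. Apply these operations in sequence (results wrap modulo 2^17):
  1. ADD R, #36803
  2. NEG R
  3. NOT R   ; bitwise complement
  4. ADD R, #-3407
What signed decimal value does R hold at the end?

Start: R = 45580 = 01011001000001100.
R = 45580 + 36803 = 82383; wraps to -48689 = 10100000111001111
R = −(-48689) = 48689 = 01011111000110001
R = NOT 01011111000110001 = 10100000111001110 = -48690
R = -48690 + (-3407) = -52097 = 10011010001111111

-52097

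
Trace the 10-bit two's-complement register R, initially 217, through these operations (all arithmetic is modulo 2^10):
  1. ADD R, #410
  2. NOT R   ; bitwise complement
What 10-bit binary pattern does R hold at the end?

Start: R = 217 = 0011011001.
R = 217 + 410 = 627; wraps to -397 = 1001110011
R = NOT 1001110011 = 0110001100 = 396

0110001100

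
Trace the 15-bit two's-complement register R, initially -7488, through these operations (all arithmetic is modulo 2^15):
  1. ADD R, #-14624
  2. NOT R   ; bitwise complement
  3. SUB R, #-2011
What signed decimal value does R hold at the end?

-8646

Start: R = -7488 = 110001011000000.
R = -7488 + (-14624) = -22112; wraps to 10656 = 010100110100000
R = NOT 010100110100000 = 101011001011111 = -10657
R = -10657 − (-2011) = -8646 = 101111000111010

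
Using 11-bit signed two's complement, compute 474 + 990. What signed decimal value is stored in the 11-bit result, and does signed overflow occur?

-584; overflow

474 → 00111011010
990 → 01111011110
  00111011010
+ 01111011110
= 10110111000
Result 10110111000: MSB = 1 → 1464 − 2048 = -584.
Both addends are non-negative but the stored result is negative: signed overflow. The true value 474 + 990 = 1464 lies outside [-1024, 1023].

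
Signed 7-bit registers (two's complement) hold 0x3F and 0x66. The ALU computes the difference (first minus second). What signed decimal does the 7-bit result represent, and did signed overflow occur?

0x3F = 0111111 = 63 (signed)
0x66 = 1100110 = -26 (signed)
Subtract via negate-and-add: invert 1100110 + 1 = 0011010 (i.e. 26).
  0111111
+ 0011010
= 1011001
Result 1011001: MSB = 1 → 89 − 128 = -39.
Both addends (after negating the subtrahend) are non-negative but the stored result is negative: signed overflow. The true value 63 − (-26) = 89 lies outside [-64, 63].

-39; overflow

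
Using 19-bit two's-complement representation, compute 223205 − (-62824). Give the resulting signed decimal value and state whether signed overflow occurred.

223205 → 0110110011111100101
-62824 → 1110000101010011000
Subtract via negate-and-add: invert 1110000101010011000 + 1 = 0001111010101101000 (i.e. 62824).
  0110110011111100101
+ 0001111010101101000
= 1000101110101001101
Result 1000101110101001101: MSB = 1 → 286029 − 524288 = -238259.
Both addends (after negating the subtrahend) are non-negative but the stored result is negative: signed overflow. The true value 223205 − (-62824) = 286029 lies outside [-262144, 262143].

-238259; overflow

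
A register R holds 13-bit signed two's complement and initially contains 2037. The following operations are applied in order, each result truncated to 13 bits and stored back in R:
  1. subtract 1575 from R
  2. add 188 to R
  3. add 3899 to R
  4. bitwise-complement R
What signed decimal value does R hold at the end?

3642

Start: R = 2037 = 0011111110101.
R = 2037 − 1575 = 462 = 0000111001110
R = 462 + 188 = 650 = 0001010001010
R = 650 + 3899 = 4549; wraps to -3643 = 1000111000101
R = NOT 1000111000101 = 0111000111010 = 3642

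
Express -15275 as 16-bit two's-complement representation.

|-15275| = 15275 = 0011101110101011 in 16 bits.
Invert the bits: 1100010001010100. Add 1: 1100010001010101.
Check: 1100010001010101 reads as 50261 − 65536 = -15275.

1100010001010101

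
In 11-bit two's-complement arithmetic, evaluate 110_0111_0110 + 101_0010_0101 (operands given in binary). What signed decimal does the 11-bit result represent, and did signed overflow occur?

110_0111_0110 → 11001110110 = -394 (signed)
101_0010_0101 → 10100100101 = -731 (signed)
  11001110110
+ 10100100101
= 01110011011  (discard carry-out 1)
Result 01110011011: MSB = 0 → value 923.
Both addends are negative but the stored result is non-negative: signed overflow. The true value -394 + (-731) = -1125 lies outside [-1024, 1023].

923; overflow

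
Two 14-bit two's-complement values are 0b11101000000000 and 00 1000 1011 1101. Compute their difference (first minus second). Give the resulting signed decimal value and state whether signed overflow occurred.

0b11101000000000 → 11101000000000 = -1536 (signed)
00 1000 1011 1101 → 00100010111101 = 2237 (signed)
Subtract via negate-and-add: invert 00100010111101 + 1 = 11011101000011 (i.e. -2237).
  11101000000000
+ 11011101000011
= 11000101000011  (discard carry-out 1)
Result 11000101000011: MSB = 1 → 12611 − 16384 = -3773.
Both addends (after negating the subtrahend) are negative and so is the stored result: no signed overflow.

-3773; no overflow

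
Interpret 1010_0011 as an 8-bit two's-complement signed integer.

-93

MSB is 1, so the value is negative.
Invert: 01011100. Add 1: 01011101 = 93. So the value is −93.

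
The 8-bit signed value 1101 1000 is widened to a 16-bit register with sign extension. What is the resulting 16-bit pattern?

1111111111011000

MSB of 11011000 is 1; replicate it into the new high bits.
11111111|11011000 → 1111111111011000 (still -40).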